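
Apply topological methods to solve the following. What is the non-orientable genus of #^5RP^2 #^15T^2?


Since a >= 1, the sum is non-orientable; each T^2 can be replaced by RP^2 # RP^2 (since T^2#RP^2 = 3RP^2).
Total crosscaps k = 5 + 2*15 = 35.
Check via chi: chi = 5*1 + 15*0 - (5+15-1)*2 = -33 = 2 - k = -33. Consistent.

35


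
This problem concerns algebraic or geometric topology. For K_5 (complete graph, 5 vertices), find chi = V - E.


K_5: V = 5, E = C(5,2) = 10.
chi = V - E = 5 - 10 = -5

-5


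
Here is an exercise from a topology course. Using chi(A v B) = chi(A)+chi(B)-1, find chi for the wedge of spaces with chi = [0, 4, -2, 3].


chi(A v B) = chi(A) + chi(B) - 1 (one point identified).
For 4 spaces: chi = (sum chi_i) - (4 - 1).
sum = 5; chi = 5 - 3 = 2

2


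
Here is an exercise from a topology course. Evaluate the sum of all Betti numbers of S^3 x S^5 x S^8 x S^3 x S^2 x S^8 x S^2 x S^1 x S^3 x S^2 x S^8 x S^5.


Total Betti number is multiplicative under products.
Each S^d (d>=1) has total Betti number 2.
There are 12 sphere factors.
Total = 2^12 = 4096

4096


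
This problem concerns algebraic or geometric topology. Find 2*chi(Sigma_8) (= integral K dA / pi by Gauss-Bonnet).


Gauss-Bonnet: integral K dA = 2*pi*chi(M).
chi(Sigma_8) = 2 - 2*8 = -14.
(integral K dA)/pi = 2*chi = 2*(-14) = -28

-28


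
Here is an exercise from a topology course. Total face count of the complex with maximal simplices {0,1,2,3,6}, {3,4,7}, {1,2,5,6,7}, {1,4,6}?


Each maximal simplex on m vertices has 2^m - 1 nonempty faces.
Take the union (dedupe shared faces).
Total distinct faces = 63

63


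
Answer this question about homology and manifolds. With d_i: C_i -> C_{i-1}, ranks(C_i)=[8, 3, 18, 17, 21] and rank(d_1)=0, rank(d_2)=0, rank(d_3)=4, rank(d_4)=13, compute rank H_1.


rank H_k = rank(ker d_k) - rank(im d_{k+1}).
rank(ker d_1) = rank(C_1) - rank(d_1) = 3 - 0 = 3.
rank(im d_{1+1}) = 0.
rank H_1 = 3 - 0 = 3

3


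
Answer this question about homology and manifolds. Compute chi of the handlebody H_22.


A genus-g handlebody deformation retracts to a wedge of g circles.
chi(vee_g S^1) = 1 - g.
chi(H_22) = 1 - 22 = -21

-21


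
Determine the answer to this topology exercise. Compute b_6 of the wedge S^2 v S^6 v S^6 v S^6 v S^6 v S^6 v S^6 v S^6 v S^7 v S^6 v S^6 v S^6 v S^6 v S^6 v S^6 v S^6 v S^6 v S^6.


For a wedge of spheres, H_k (k>0) is free on one generator per sphere of dimension k.
Spheres of dimension 6: count = 16.
b_6 = 16

16


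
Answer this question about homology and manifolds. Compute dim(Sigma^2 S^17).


Each suspension raises dimension by 1: Sigma S^n = S^{n+1}.
Sigma^2 S^17 = S^{17+2} = S^19

19


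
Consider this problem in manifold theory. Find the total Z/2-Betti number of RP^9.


H^k(RP^9; Z/2) = Z/2 for each 0 <= k <= 9.
Total dimension = 9 + 1 = 10

10


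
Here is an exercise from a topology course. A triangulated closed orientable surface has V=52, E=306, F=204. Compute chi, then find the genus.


chi = V - E + F = 52 - 306 + 204 = -50
For orientable closed surface: chi = 2 - 2g, so g = (2 - chi)/2.
g = (2 - (-50)) / 2 = 52 / 2 = 26

26


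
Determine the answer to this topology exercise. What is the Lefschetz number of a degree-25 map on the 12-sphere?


On S^12: L(f) = tr(f_0*) + (-1)^12 tr(f_12*) = 1 + (-1)^12 * deg(f).
L(f) = 1 + (-1)^12 * 25 = 1 + 25 = 26

26


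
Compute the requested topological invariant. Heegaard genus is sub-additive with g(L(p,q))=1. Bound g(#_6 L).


Heegaard genus satisfies g(A#B) <= g(A) + g(B).
Each lens space has g = 1.
Upper bound: 6 * 1 = 6

6


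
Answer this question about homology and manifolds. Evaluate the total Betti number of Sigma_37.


For Sigma_37: b_0 = 1, b_1 = 2g = 74, b_2 = 1.
Total = 1 + 74 + 1 = 76

76


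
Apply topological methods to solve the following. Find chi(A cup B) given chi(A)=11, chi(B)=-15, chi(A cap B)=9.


chi(A cup B) = chi(A) + chi(B) - chi(A cap B)
= 11 + (-15) - (9)
= -13

-13


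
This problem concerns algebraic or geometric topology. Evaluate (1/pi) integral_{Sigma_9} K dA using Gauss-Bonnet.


Gauss-Bonnet: integral K dA = 2*pi*chi(M).
chi(Sigma_9) = 2 - 2*9 = -16.
(integral K dA)/pi = 2*chi = 2*(-16) = -32

-32


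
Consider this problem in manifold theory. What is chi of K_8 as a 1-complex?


K_8: V = 8, E = C(8,2) = 28.
chi = V - E = 8 - 28 = -20

-20


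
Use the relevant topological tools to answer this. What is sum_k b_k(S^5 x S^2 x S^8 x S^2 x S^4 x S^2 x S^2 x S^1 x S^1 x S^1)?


Total Betti number is multiplicative under products.
Each S^d (d>=1) has total Betti number 2.
There are 10 sphere factors.
Total = 2^10 = 1024

1024


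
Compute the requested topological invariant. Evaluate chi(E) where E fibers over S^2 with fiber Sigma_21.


chi(S^2) = 2 (n even), chi(Sigma_21) = 2 - 2*21 = -40.
chi(E) = 2 * (-40) = -80

-80


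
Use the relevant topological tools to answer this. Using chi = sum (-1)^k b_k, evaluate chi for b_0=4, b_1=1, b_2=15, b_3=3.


chi = sum_k (-1)^k b_k.
= (4) + (-1) + (15) + (-3)
= 15

15


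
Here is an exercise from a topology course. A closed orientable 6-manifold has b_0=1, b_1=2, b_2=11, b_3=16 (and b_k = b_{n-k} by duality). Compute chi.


By Poincare duality b_k = b_{6-k}, so full Betti numbers: b_0=1, b_1=2, b_2=11, b_3=16, b_4=11, b_5=2, b_6=1.
chi = sum (-1)^k b_k = 4

4


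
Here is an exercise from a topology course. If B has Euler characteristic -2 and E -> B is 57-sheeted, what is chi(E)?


For a finite covering: chi(E) = (number of sheets) * chi(B).
chi(E) = 57 * (-2) = -114

-114


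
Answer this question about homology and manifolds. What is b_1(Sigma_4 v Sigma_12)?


For a wedge: H_1(A v B) = H_1(A) + H_1(B).
b_1(Sigma_4) = 8, b_1(Sigma_12) = 24.
b_1 = 8 + 24 = 32

32


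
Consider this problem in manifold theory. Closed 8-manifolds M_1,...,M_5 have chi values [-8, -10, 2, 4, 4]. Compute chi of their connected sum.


For n-manifolds: chi(A#B) = chi(A) + chi(B) - chi(S^8).
chi(S^8) = 1 + (-1)^8 = 2.
chi(#) = (sum chi_i) - (5-1)*chi(S^8) = -8 - 4*2 = -16

-16


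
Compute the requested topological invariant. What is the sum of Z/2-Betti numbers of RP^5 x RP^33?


dim H^*(RP^n; Z/2) = n+1 (one Z/2 in each degree 0..n).
Total Betti number is multiplicative.
Total = (5+1) * (33+1) = 6 * 34 = 204

204


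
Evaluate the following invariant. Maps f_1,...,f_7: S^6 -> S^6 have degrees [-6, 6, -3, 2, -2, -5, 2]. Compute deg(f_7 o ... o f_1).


Degree is multiplicative: deg(composition) = product of degrees.
= (-6) * (6) * (-3) * (2) * (-2) * (-5) * (2) = 4320

4320


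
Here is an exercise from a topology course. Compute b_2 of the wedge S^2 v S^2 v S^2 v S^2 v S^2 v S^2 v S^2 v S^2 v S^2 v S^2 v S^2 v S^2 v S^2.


For a wedge of spheres, H_k (k>0) is free on one generator per sphere of dimension k.
Spheres of dimension 2: count = 13.
b_2 = 13

13


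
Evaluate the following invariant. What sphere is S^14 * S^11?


Join of spheres: S^m * S^n = S^{m+n+1}.
dim = 14 + 11 + 1 = 26

26


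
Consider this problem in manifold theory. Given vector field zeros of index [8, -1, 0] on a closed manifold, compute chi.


Poincare-Hopf: chi(M) = sum of indices of zeros.
chi = (8) + (-1) + (0) = 7

7


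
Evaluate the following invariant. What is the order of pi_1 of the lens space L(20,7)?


pi_1(L(p,q)) = Z/pZ for any q coprime to p.
|pi_1(L(20,7))| = 20

20


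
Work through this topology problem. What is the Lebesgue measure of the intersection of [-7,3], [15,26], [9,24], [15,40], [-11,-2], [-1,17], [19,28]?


Intersection = [max(a_i), min(b_i)] = [19, -2].
Since 19 > -2, the intersection is empty.
Length = 0

0


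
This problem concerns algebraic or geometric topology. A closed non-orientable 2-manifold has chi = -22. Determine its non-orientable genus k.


chi = 2 - k for closed non-orientable surfaces with k crosscaps.
-22 = 2 - k
k = 2 - (-22) = 24

24


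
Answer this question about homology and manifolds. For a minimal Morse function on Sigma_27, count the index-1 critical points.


A perfect Morse function has m_k = b_k.
For Sigma_27: b_0=1, b_1=2g=54, b_2=1.
Saddles m_1 = 2g = 54

54


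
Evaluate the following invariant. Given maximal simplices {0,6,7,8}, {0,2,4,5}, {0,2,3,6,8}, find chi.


Enumerate all faces; f-vector: f_0=8, f_1=18, f_2=17, f_3=7, f_4=1.
chi = sum (-1)^k f_k = 1

1


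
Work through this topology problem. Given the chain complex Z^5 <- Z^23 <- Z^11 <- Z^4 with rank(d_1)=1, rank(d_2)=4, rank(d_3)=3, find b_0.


rank H_k = rank(ker d_k) - rank(im d_{k+1}).
rank(ker d_0) = rank(C_0) - rank(d_0) = 5 - 0 = 5.
rank(im d_{0+1}) = 1.
rank H_0 = 5 - 1 = 4

4


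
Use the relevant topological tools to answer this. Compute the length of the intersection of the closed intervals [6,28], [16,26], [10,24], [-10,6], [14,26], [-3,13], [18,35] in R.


Intersection = [max(a_i), min(b_i)] = [18, 6].
Since 18 > 6, the intersection is empty.
Length = 0

0


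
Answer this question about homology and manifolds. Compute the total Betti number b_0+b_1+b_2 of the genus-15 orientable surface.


For Sigma_15: b_0 = 1, b_1 = 2g = 30, b_2 = 1.
Total = 1 + 30 + 1 = 32

32


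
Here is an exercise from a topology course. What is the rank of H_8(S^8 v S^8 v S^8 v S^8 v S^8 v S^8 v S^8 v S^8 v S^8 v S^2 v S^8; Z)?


For a wedge of spheres, H_k (k>0) is free on one generator per sphere of dimension k.
Spheres of dimension 8: count = 10.
b_8 = 10

10


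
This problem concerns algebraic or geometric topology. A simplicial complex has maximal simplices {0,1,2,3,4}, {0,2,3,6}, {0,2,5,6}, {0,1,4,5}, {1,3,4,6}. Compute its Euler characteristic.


Enumerate all faces; f-vector: f_0=7, f_1=20, f_2=22, f_3=9, f_4=1.
chi = sum (-1)^k f_k = 1

1


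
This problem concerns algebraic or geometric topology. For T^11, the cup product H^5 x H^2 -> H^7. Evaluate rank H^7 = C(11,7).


Cup product: H^p x H^q -> H^{p+q}; here p+q = 5+2 = 7.
rank H^k(T^n) = C(n,k).
C(11,7) = 330

330


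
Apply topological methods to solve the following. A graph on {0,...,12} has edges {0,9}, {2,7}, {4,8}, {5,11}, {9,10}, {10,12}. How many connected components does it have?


Run DFS/union-find over 13 vertices.
V = 13, E = 6.
Number of components = 7

7


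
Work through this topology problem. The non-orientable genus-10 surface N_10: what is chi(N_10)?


For a non-orientable closed surface with k crosscaps: chi = 2 - k.
Here k = 10.
chi = 2 - 10 = -8

-8


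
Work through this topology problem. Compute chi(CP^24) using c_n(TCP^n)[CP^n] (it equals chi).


For any closed oriented manifold, <e(TM),[M]> = chi(M).
chi(CP^24) = 24+1 = 25

25


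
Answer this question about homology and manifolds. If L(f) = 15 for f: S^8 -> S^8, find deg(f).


L(f) = 1 + (-1)^8 deg(f) on S^8.
15 = 1 + (-1)^8 * deg(f)
(-1)^8 * deg(f) = 14
deg(f) = 14

14


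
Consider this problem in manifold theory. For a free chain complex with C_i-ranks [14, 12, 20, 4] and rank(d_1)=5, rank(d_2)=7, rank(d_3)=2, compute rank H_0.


rank H_k = rank(ker d_k) - rank(im d_{k+1}).
rank(ker d_0) = rank(C_0) - rank(d_0) = 14 - 0 = 14.
rank(im d_{0+1}) = 5.
rank H_0 = 14 - 5 = 9

9


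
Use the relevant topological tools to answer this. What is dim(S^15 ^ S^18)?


S^m ^ S^n = S^{m+n}.
k = 15 + 18 = 33

33


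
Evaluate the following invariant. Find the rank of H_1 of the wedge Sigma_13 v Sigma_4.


For a wedge: H_1(A v B) = H_1(A) + H_1(B).
b_1(Sigma_13) = 26, b_1(Sigma_4) = 8.
b_1 = 26 + 8 = 34

34


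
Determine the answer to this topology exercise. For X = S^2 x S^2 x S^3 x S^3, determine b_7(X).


Each S^d has Poincare polynomial 1 + t^d.
The product S^2 x S^2 x S^3 x S^3 has Poincare polynomial prod(1+t^d_i).
Expanding: b_0=1, b_2=2, b_3=2, b_4=1, b_5=4, b_6=1, b_7=2, b_8=2, b_10=1.
b_7 = 2

2


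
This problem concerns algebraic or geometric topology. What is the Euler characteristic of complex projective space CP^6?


CP^6 has one cell in each even dimension 0, 2, ..., 2*6 (6+1 cells total).
All cells are even-dimensional, so chi = number of cells.
chi = 6 + 1 = 7

7


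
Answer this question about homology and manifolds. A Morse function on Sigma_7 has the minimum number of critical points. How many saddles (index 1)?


A perfect Morse function has m_k = b_k.
For Sigma_7: b_0=1, b_1=2g=14, b_2=1.
Saddles m_1 = 2g = 14

14


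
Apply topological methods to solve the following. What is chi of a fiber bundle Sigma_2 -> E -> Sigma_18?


For a fiber bundle F -> E -> B (with CW structure): chi(E) = chi(B) * chi(F).
chi(Sigma_18) = -34, chi(Sigma_2) = -2.
chi(E) = (-34) * (-2) = 68

68


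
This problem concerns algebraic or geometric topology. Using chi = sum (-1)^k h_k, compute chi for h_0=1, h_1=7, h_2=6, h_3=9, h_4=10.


Handles of index k contribute (-1)^k to chi (same as CW cells).
chi = (1) + (-7) + (6) + (-9) + (10) = 1

1


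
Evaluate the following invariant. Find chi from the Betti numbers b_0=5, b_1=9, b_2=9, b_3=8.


chi = sum_k (-1)^k b_k.
= (5) + (-9) + (9) + (-8)
= -3

-3


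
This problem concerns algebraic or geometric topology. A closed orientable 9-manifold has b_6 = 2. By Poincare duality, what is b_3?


Poincare duality for closed orientable n-manifolds: b_k = b_{n-k}.
Here n = 9, so b_3 = b_6 = 2

2


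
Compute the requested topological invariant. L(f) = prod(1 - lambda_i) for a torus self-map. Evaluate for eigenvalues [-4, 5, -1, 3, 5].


For a torus self-map: L(f) = det(I - A) where A acts on H_1.
L(f) = (1--4) * (1-5) * (1--1) * (1-3) * (1-5) = 5 * -4 * 2 * -2 * -4 = -320

-320


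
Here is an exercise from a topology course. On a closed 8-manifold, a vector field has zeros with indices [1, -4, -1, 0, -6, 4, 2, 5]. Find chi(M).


Poincare-Hopf: chi(M) = sum of indices of zeros.
chi = (1) + (-4) + (-1) + (0) + (-6) + (4) + (2) + (5) = 1

1


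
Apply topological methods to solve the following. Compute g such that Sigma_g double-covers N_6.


chi(N_6) = 2 - 6 = -4.
Double cover: chi(Sigma_g) = 2 * chi(N_6) = 2*(-4) = -8.
2 - 2g = -8, so g = (2 - (-8))/2 = 10/2 = 5

5


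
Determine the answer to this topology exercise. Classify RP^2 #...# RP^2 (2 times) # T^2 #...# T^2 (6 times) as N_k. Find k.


Since a >= 1, the sum is non-orientable; each T^2 can be replaced by RP^2 # RP^2 (since T^2#RP^2 = 3RP^2).
Total crosscaps k = 2 + 2*6 = 14.
Check via chi: chi = 2*1 + 6*0 - (2+6-1)*2 = -12 = 2 - k = -12. Consistent.

14


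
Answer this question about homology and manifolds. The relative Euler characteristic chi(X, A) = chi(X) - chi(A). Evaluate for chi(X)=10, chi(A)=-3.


Relative Euler characteristic: chi(X, A) = chi(X) - chi(A).
= 10 - (-3) = 13

13


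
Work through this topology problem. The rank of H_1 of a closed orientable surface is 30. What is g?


For a closed orientable surface: b_1 = 2g.
30 = 2g
g = 30 / 2 = 15

15


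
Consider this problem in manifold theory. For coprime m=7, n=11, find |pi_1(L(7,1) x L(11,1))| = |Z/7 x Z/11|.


pi_1(X x Y) = pi_1(X) x pi_1(Y).
pi_1(L(7,1)) = Z/7, pi_1(L(11,1)) = Z/11.
|Z/7 x Z/11| = 7 * 11 = 77

77


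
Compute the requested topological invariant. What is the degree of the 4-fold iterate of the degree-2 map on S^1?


deg(f) = 2. Degree is multiplicative: deg(f^4) = (deg f)^4.
deg(f^4) = (2)^4 = 16

16


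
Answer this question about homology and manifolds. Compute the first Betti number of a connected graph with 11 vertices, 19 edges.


For a connected graph: rank(pi_1) = b_1 = E - V + 1 = 1 - chi.
chi = V - E = 11 - 19 = -8.
rank = 1 - (-8) = 19 - 11 + 1 = 9

9


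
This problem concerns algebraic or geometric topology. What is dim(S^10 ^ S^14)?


S^m ^ S^n = S^{m+n}.
k = 10 + 14 = 24

24


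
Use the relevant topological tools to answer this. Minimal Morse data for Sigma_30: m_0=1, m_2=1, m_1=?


A perfect Morse function has m_k = b_k.
For Sigma_30: b_0=1, b_1=2g=60, b_2=1.
Saddles m_1 = 2g = 60

60


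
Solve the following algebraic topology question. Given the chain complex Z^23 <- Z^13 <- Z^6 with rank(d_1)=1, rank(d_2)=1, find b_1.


rank H_k = rank(ker d_k) - rank(im d_{k+1}).
rank(ker d_1) = rank(C_1) - rank(d_1) = 13 - 1 = 12.
rank(im d_{1+1}) = 1.
rank H_1 = 12 - 1 = 11

11


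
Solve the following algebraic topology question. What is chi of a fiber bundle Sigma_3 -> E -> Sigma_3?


For a fiber bundle F -> E -> B (with CW structure): chi(E) = chi(B) * chi(F).
chi(Sigma_3) = -4, chi(Sigma_3) = -4.
chi(E) = (-4) * (-4) = 16

16


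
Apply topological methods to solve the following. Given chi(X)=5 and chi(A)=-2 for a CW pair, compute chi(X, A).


Relative Euler characteristic: chi(X, A) = chi(X) - chi(A).
= 5 - (-2) = 7

7


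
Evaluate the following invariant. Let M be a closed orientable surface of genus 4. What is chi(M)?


For a closed orientable surface of genus g: chi = 2 - 2g.
Here g = 4.
chi = 2 - 2*4 = 2 - 8 = -6

-6


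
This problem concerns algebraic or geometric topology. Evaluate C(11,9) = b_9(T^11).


By the Kunneth formula, b_k(T^n) = C(n,k).
b_9(T^11) = C(11,9).
C(11,9) = 11!/(9!*2!) = 55

55


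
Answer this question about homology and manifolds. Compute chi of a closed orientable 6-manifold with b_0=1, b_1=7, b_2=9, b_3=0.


By Poincare duality b_k = b_{6-k}, so full Betti numbers: b_0=1, b_1=7, b_2=9, b_3=0, b_4=9, b_5=7, b_6=1.
chi = sum (-1)^k b_k = 6

6


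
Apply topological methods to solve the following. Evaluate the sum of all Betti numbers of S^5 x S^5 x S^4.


Total Betti number is multiplicative under products.
Each S^d (d>=1) has total Betti number 2.
There are 3 sphere factors.
Total = 2^3 = 8

8


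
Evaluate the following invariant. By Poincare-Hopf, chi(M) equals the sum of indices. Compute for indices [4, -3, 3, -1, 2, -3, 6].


Poincare-Hopf: chi(M) = sum of indices of zeros.
chi = (4) + (-3) + (3) + (-1) + (2) + (-3) + (6) = 8

8


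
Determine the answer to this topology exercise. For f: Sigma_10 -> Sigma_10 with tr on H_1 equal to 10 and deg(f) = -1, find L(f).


L(f) = tr(f_0*) - tr(f_1*) + tr(f_2*).
= 1 - (10) + (-1)
= -10

-10


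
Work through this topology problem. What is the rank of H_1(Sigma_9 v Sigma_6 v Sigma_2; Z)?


For a wedge X v Y: reduced H_k(X v Y) = H_k(X) + H_k(Y).
Each Sigma_g contributes b_1 = 2g.
b_1 = 18 + 12 + 4 = 34

34


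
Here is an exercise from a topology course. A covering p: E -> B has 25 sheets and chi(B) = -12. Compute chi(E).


For a finite covering: chi(E) = (number of sheets) * chi(B).
chi(E) = 25 * (-12) = -300

-300


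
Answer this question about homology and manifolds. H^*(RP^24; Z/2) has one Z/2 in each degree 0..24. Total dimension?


H^k(RP^24; Z/2) = Z/2 for each 0 <= k <= 24.
Total dimension = 24 + 1 = 25

25


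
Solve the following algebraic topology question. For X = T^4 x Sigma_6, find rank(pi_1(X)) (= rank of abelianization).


pi_1(A x B) = pi_1(A) x pi_1(B); rank of abelianization = b_1.
b_1(T^4) = 4, b_1(Sigma_6) = 2*6 = 12.
b_1(product) = 4 + 12 = 16

16


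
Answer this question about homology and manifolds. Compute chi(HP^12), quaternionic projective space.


HP^12 has one cell in each dimension 0, 4, ..., 4*12 (12+1 cells, all even-dim).
chi = 12 + 1 = 13

13


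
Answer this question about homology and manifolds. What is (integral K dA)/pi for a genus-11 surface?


Gauss-Bonnet: integral K dA = 2*pi*chi(M).
chi(Sigma_11) = 2 - 2*11 = -20.
(integral K dA)/pi = 2*chi = 2*(-20) = -40

-40


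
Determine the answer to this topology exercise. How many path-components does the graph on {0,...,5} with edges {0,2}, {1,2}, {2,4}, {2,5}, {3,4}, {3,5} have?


Run DFS/union-find over 6 vertices.
V = 6, E = 6.
Number of components = 1

1


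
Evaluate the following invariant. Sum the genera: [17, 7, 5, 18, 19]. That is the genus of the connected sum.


Genus is additive under connected sum of orientable surfaces.
g = 17 + 7 + 5 + 18 + 19 = 66

66


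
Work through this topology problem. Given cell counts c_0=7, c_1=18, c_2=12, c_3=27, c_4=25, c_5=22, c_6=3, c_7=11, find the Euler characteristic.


chi = sum_k (-1)^k c_k.
= (-1)^0*7 + (-1)^1*18 + (-1)^2*12 + (-1)^3*27 + (-1)^4*25 + (-1)^5*22 + (-1)^6*3 + (-1)^7*11
= (7) + (-18) + (12) + (-27) + (25) + (-22) + (3) + (-11)
= -31

-31


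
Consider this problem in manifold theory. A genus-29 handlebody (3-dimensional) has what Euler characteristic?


A genus-g handlebody deformation retracts to a wedge of g circles.
chi(vee_g S^1) = 1 - g.
chi(H_29) = 1 - 29 = -28

-28


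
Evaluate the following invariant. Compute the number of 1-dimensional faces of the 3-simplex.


Delta^3 has 3+1 vertices. A 1-face is a choice of 1+1 vertices.
f_1 = C(3+1, 1+1) = C(4,2) = 6

6


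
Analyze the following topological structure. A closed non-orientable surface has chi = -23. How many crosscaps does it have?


chi = 2 - k for closed non-orientable surfaces with k crosscaps.
-23 = 2 - k
k = 2 - (-23) = 25

25


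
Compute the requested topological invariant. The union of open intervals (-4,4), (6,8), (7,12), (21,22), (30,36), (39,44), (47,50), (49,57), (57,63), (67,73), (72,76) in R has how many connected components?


Sort and merge overlapping open intervals.
Merged: (-4,4), (6,12), (21,22), (30,36), (39,44), (47,57), (57,63), (67,76).
Number of components = 8

8


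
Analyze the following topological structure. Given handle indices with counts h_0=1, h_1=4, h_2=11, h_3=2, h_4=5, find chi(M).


Handles of index k contribute (-1)^k to chi (same as CW cells).
chi = (1) + (-4) + (11) + (-2) + (5) = 11

11


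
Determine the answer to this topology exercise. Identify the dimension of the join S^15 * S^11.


Join of spheres: S^m * S^n = S^{m+n+1}.
dim = 15 + 11 + 1 = 27

27


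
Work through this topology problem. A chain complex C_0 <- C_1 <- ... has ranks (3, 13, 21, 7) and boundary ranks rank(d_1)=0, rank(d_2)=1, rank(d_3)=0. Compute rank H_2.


rank H_k = rank(ker d_k) - rank(im d_{k+1}).
rank(ker d_2) = rank(C_2) - rank(d_2) = 21 - 1 = 20.
rank(im d_{2+1}) = 0.
rank H_2 = 20 - 0 = 20

20


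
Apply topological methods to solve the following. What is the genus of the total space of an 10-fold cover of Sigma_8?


For an n-sheeted cover: chi(E) = n * chi(B).
chi(Sigma_8) = 2 - 2*8 = -14.
chi(E) = 10 * (-14) = -140.
genus(E) = (2 - chi(E))/2 = (2 - (-140))/2 = 142/2 = 71

71


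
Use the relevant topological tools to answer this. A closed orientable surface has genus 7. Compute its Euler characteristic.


For a closed orientable surface of genus g: chi = 2 - 2g.
Here g = 7.
chi = 2 - 2*7 = 2 - 14 = -12

-12


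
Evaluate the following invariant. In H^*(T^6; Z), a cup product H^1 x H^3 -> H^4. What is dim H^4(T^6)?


Cup product: H^p x H^q -> H^{p+q}; here p+q = 1+3 = 4.
rank H^k(T^n) = C(n,k).
C(6,4) = 15

15


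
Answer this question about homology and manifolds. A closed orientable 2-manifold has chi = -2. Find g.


chi = 2 - 2g for closed orientable surfaces.
-2 = 2 - 2g
2g = 2 - (-2) = 4
g = 2

2


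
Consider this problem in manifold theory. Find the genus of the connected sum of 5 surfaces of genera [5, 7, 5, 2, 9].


Genus is additive under connected sum of orientable surfaces.
g = 5 + 7 + 5 + 2 + 9 = 28

28


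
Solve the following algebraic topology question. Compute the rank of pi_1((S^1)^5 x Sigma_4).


pi_1(A x B) = pi_1(A) x pi_1(B); rank of abelianization = b_1.
b_1(T^5) = 5, b_1(Sigma_4) = 2*4 = 8.
b_1(product) = 5 + 8 = 13

13


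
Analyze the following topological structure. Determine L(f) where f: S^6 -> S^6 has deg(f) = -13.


On S^6: L(f) = tr(f_0*) + (-1)^6 tr(f_6*) = 1 + (-1)^6 * deg(f).
L(f) = 1 + (-1)^6 * -13 = 1 + -13 = -12

-12


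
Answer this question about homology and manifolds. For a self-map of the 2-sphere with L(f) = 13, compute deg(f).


L(f) = 1 + (-1)^2 deg(f) on S^2.
13 = 1 + (-1)^2 * deg(f)
(-1)^2 * deg(f) = 12
deg(f) = 12

12


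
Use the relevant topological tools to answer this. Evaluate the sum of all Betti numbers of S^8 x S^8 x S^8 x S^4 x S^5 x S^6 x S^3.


Total Betti number is multiplicative under products.
Each S^d (d>=1) has total Betti number 2.
There are 7 sphere factors.
Total = 2^7 = 128

128


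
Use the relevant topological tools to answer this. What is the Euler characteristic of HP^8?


HP^8 has one cell in each dimension 0, 4, ..., 4*8 (8+1 cells, all even-dim).
chi = 8 + 1 = 9

9


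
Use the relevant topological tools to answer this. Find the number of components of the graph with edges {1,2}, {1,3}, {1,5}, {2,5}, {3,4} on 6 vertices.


Run DFS/union-find over 6 vertices.
V = 6, E = 5.
Number of components = 2

2


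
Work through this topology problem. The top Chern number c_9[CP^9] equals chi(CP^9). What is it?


For any closed oriented manifold, <e(TM),[M]> = chi(M).
chi(CP^9) = 9+1 = 10

10


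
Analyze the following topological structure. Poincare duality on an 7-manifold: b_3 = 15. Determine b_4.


Poincare duality for closed orientable n-manifolds: b_k = b_{n-k}.
Here n = 7, so b_4 = b_3 = 15

15


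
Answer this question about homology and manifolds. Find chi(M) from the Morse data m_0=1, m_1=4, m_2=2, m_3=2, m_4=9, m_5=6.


Morse theory: chi(M) = sum_k (-1)^k m_k where m_k = #(index-k critical points).
= (1) + (-4) + (2) + (-2) + (9) + (-6) = 0

0


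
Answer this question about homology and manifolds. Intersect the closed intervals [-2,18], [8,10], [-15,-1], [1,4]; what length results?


Intersection = [max(a_i), min(b_i)] = [8, -1].
Since 8 > -1, the intersection is empty.
Length = 0

0


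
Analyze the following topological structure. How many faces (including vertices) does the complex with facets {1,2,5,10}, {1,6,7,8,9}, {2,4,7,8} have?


Each maximal simplex on m vertices has 2^m - 1 nonempty faces.
Take the union (dedupe shared faces).
Total distinct faces = 56

56


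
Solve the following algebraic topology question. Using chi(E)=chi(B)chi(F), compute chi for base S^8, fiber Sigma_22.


chi(S^8) = 2 (n even), chi(Sigma_22) = 2 - 2*22 = -42.
chi(E) = 2 * (-42) = -84

-84


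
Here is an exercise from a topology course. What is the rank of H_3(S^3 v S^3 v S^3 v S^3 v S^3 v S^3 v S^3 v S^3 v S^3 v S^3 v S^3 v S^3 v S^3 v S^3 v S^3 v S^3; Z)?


For a wedge of spheres, H_k (k>0) is free on one generator per sphere of dimension k.
Spheres of dimension 3: count = 16.
b_3 = 16

16


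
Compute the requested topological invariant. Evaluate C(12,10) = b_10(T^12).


By the Kunneth formula, b_k(T^n) = C(n,k).
b_10(T^12) = C(12,10).
C(12,10) = 12!/(10!*2!) = 66

66


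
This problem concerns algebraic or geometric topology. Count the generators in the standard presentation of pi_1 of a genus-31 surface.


Standard presentation: pi_1(Sigma_g) = <a_1,b_1,...,a_g,b_g | [a_1,b_1]...[a_g,b_g] = 1>.
Number of generators = 2g = 2*31 = 62

62


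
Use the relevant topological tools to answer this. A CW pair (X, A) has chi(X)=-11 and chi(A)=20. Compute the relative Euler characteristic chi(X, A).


Relative Euler characteristic: chi(X, A) = chi(X) - chi(A).
= -11 - (20) = -31

-31


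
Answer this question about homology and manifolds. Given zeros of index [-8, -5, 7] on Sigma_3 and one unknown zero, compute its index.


Poincare-Hopf: sum of indices = chi(M).
chi(Sigma_3) = 2 - 2*3 = -4.
Sum of known indices = -6.
x = chi - (sum known) = -4 - (-6) = 2

2


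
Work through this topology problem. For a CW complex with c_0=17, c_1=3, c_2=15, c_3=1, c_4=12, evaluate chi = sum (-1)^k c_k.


chi = sum_k (-1)^k c_k.
= (-1)^0*17 + (-1)^1*3 + (-1)^2*15 + (-1)^3*1 + (-1)^4*12
= (17) + (-3) + (15) + (-1) + (12)
= 40

40


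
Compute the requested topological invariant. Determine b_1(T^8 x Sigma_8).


pi_1(A x B) = pi_1(A) x pi_1(B); rank of abelianization = b_1.
b_1(T^8) = 8, b_1(Sigma_8) = 2*8 = 16.
b_1(product) = 8 + 16 = 24

24


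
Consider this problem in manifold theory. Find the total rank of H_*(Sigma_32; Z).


For Sigma_32: b_0 = 1, b_1 = 2g = 64, b_2 = 1.
Total = 1 + 64 + 1 = 66

66


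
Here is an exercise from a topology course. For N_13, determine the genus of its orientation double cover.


chi(N_13) = 2 - 13 = -11.
Double cover: chi(Sigma_g) = 2 * chi(N_13) = 2*(-11) = -22.
2 - 2g = -22, so g = (2 - (-22))/2 = 24/2 = 12

12


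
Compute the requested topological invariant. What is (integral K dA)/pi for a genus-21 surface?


Gauss-Bonnet: integral K dA = 2*pi*chi(M).
chi(Sigma_21) = 2 - 2*21 = -40.
(integral K dA)/pi = 2*chi = 2*(-40) = -80

-80


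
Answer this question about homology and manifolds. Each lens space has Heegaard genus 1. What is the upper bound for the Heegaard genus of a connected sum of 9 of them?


Heegaard genus satisfies g(A#B) <= g(A) + g(B).
Each lens space has g = 1.
Upper bound: 9 * 1 = 9

9


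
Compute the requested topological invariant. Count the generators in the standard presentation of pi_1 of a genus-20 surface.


Standard presentation: pi_1(Sigma_g) = <a_1,b_1,...,a_g,b_g | [a_1,b_1]...[a_g,b_g] = 1>.
Number of generators = 2g = 2*20 = 40

40


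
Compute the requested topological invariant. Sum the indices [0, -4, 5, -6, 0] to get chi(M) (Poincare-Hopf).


Poincare-Hopf: chi(M) = sum of indices of zeros.
chi = (0) + (-4) + (5) + (-6) + (0) = -5

-5


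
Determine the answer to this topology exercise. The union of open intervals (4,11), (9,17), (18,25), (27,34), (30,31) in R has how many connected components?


Sort and merge overlapping open intervals.
Merged: (4,17), (18,25), (27,34).
Number of components = 3

3


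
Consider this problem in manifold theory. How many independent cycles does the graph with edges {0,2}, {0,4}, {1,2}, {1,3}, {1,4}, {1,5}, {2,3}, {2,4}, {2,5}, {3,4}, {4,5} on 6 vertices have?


b_1 = E - V + (number of components).
E = 11, V = 6, components = 1.
b_1 = 11 - 6 + 1 = 6

6


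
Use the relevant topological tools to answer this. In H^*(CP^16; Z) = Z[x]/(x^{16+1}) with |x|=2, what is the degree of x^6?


|x| = 2 in H^*(CP^n).
|x^6| = 6 * |x| = 6 * 2 = 12

12


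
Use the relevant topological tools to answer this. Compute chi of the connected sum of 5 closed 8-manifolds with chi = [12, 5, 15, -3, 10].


For n-manifolds: chi(A#B) = chi(A) + chi(B) - chi(S^8).
chi(S^8) = 1 + (-1)^8 = 2.
chi(#) = (sum chi_i) - (5-1)*chi(S^8) = 39 - 4*2 = 31

31


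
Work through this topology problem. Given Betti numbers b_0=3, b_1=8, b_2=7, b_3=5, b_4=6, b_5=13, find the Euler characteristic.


chi = sum_k (-1)^k b_k.
= (3) + (-8) + (7) + (-5) + (6) + (-13)
= -10

-10


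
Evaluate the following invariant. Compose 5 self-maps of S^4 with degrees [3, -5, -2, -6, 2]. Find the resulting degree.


Degree is multiplicative: deg(composition) = product of degrees.
= (3) * (-5) * (-2) * (-6) * (2) = -360

-360


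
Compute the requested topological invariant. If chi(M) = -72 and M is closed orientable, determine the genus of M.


chi = 2 - 2g for closed orientable surfaces.
-72 = 2 - 2g
2g = 2 - (-72) = 74
g = 37

37


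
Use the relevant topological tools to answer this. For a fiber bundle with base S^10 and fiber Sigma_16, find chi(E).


chi(S^10) = 2 (n even), chi(Sigma_16) = 2 - 2*16 = -30.
chi(E) = 2 * (-30) = -60

-60


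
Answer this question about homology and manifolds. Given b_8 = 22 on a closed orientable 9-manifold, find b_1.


Poincare duality for closed orientable n-manifolds: b_k = b_{n-k}.
Here n = 9, so b_1 = b_8 = 22

22


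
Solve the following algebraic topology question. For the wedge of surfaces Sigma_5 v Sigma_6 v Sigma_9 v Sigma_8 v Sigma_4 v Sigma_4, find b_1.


For a wedge X v Y: reduced H_k(X v Y) = H_k(X) + H_k(Y).
Each Sigma_g contributes b_1 = 2g.
b_1 = 10 + 12 + 18 + 16 + 8 + 8 = 72

72


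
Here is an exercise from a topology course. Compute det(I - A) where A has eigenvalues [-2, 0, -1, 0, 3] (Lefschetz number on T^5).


For a torus self-map: L(f) = det(I - A) where A acts on H_1.
L(f) = (1--2) * (1-0) * (1--1) * (1-0) * (1-3) = 3 * 1 * 2 * 1 * -2 = -12

-12


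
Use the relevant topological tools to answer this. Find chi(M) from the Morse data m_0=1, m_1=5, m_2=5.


Morse theory: chi(M) = sum_k (-1)^k m_k where m_k = #(index-k critical points).
= (1) + (-5) + (5) = 1

1


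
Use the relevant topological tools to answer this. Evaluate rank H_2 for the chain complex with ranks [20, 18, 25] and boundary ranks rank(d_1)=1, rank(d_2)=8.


rank H_k = rank(ker d_k) - rank(im d_{k+1}).
rank(ker d_2) = rank(C_2) - rank(d_2) = 25 - 8 = 17.
rank(im d_{2+1}) = 0.
rank H_2 = 17 - 0 = 17

17


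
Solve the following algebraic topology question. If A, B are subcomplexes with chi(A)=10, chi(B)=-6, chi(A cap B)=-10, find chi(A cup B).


chi(A cup B) = chi(A) + chi(B) - chi(A cap B)
= 10 + (-6) - (-10)
= 14

14


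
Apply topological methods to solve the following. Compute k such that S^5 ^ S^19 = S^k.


S^m ^ S^n = S^{m+n}.
k = 5 + 19 = 24

24


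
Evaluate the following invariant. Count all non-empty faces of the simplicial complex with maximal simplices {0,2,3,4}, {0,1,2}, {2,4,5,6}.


Each maximal simplex on m vertices has 2^m - 1 nonempty faces.
Take the union (dedupe shared faces).
Total distinct faces = 31

31


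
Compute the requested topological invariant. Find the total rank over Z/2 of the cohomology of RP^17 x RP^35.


dim H^*(RP^n; Z/2) = n+1 (one Z/2 in each degree 0..n).
Total Betti number is multiplicative.
Total = (17+1) * (35+1) = 18 * 36 = 648

648


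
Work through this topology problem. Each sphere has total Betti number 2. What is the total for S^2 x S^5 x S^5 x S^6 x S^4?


Total Betti number is multiplicative under products.
Each S^d (d>=1) has total Betti number 2.
There are 5 sphere factors.
Total = 2^5 = 32

32


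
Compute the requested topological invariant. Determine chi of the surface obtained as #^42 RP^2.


For a non-orientable closed surface with k crosscaps: chi = 2 - k.
Here k = 42.
chi = 2 - 42 = -40

-40


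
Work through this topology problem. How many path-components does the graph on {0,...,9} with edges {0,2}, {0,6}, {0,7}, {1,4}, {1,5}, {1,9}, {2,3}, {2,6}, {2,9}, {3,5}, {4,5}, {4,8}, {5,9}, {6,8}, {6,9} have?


Run DFS/union-find over 10 vertices.
V = 10, E = 15.
Number of components = 1

1


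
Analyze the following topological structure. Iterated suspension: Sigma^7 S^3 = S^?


Each suspension raises dimension by 1: Sigma S^n = S^{n+1}.
Sigma^7 S^3 = S^{3+7} = S^10

10


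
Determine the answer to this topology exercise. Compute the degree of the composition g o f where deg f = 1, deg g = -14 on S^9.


Degree is multiplicative under composition: deg(g o f) = deg(g) * deg(f).
= -14 * 1 = -14

-14


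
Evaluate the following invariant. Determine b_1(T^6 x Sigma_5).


pi_1(A x B) = pi_1(A) x pi_1(B); rank of abelianization = b_1.
b_1(T^6) = 6, b_1(Sigma_5) = 2*5 = 10.
b_1(product) = 6 + 10 = 16

16


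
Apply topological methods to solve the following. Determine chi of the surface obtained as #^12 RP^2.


For a non-orientable closed surface with k crosscaps: chi = 2 - k.
Here k = 12.
chi = 2 - 12 = -10

-10


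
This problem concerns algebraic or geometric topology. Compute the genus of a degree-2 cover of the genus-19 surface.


For an n-sheeted cover: chi(E) = n * chi(B).
chi(Sigma_19) = 2 - 2*19 = -36.
chi(E) = 2 * (-36) = -72.
genus(E) = (2 - chi(E))/2 = (2 - (-72))/2 = 74/2 = 37

37


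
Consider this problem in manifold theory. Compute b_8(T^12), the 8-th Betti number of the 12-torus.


By the Kunneth formula, b_k(T^n) = C(n,k).
b_8(T^12) = C(12,8).
C(12,8) = 12!/(8!*4!) = 495

495


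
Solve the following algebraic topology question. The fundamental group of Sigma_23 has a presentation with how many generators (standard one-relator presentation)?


Standard presentation: pi_1(Sigma_g) = <a_1,b_1,...,a_g,b_g | [a_1,b_1]...[a_g,b_g] = 1>.
Number of generators = 2g = 2*23 = 46

46


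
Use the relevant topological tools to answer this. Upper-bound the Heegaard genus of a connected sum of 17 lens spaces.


Heegaard genus satisfies g(A#B) <= g(A) + g(B).
Each lens space has g = 1.
Upper bound: 17 * 1 = 17

17


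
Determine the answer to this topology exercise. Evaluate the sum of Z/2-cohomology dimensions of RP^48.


H^k(RP^48; Z/2) = Z/2 for each 0 <= k <= 48.
Total dimension = 48 + 1 = 49

49


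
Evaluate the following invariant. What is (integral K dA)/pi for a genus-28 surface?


Gauss-Bonnet: integral K dA = 2*pi*chi(M).
chi(Sigma_28) = 2 - 2*28 = -54.
(integral K dA)/pi = 2*chi = 2*(-54) = -108

-108


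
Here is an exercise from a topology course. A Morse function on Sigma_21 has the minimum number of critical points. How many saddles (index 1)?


A perfect Morse function has m_k = b_k.
For Sigma_21: b_0=1, b_1=2g=42, b_2=1.
Saddles m_1 = 2g = 42

42


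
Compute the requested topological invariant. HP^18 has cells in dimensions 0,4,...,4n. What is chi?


HP^18 has one cell in each dimension 0, 4, ..., 4*18 (18+1 cells, all even-dim).
chi = 18 + 1 = 19

19


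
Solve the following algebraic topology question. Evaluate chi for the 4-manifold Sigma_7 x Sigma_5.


chi(Sigma_7) = 2 - 2*7 = -12
chi(Sigma_5) = 2 - 2*5 = -8
chi(product) = (-12) * (-8) = 96

96


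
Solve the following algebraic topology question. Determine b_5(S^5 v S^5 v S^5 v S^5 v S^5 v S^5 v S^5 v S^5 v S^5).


For a wedge of spheres, H_k (k>0) is free on one generator per sphere of dimension k.
Spheres of dimension 5: count = 9.
b_5 = 9

9


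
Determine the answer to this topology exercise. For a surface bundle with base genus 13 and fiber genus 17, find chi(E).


For a fiber bundle F -> E -> B (with CW structure): chi(E) = chi(B) * chi(F).
chi(Sigma_13) = -24, chi(Sigma_17) = -32.
chi(E) = (-24) * (-32) = 768

768


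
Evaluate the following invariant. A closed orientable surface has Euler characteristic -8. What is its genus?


chi = 2 - 2g for closed orientable surfaces.
-8 = 2 - 2g
2g = 2 - (-8) = 10
g = 5

5


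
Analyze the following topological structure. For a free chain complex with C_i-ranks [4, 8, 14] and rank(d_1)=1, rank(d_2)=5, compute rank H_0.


rank H_k = rank(ker d_k) - rank(im d_{k+1}).
rank(ker d_0) = rank(C_0) - rank(d_0) = 4 - 0 = 4.
rank(im d_{0+1}) = 1.
rank H_0 = 4 - 1 = 3

3


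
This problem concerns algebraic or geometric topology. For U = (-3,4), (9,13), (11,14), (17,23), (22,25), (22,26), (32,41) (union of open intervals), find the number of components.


Sort and merge overlapping open intervals.
Merged: (-3,4), (9,14), (17,26), (32,41).
Number of components = 4

4


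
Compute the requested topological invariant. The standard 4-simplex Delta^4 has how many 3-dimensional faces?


Delta^4 has 4+1 vertices. A 3-face is a choice of 3+1 vertices.
f_3 = C(4+1, 3+1) = C(5,4) = 5

5


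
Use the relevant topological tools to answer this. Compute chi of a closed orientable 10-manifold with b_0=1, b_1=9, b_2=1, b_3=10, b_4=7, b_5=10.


By Poincare duality b_k = b_{10-k}, so full Betti numbers: b_0=1, b_1=9, b_2=1, b_3=10, b_4=7, b_5=10, b_6=7, b_7=10, b_8=1, b_9=9, b_10=1.
chi = sum (-1)^k b_k = -30

-30


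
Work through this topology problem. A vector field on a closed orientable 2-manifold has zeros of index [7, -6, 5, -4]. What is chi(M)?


Poincare-Hopf: chi(M) = sum of indices of zeros.
chi = (7) + (-6) + (5) + (-4) = 2

2


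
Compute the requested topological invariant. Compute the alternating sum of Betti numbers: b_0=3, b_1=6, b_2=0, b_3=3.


chi = sum_k (-1)^k b_k.
= (3) + (-6) + (0) + (-3)
= -6

-6
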